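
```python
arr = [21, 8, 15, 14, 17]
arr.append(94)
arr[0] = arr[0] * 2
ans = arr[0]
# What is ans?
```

Answer: 42

Derivation:
Trace (tracking ans):
arr = [21, 8, 15, 14, 17]  # -> arr = [21, 8, 15, 14, 17]
arr.append(94)  # -> arr = [21, 8, 15, 14, 17, 94]
arr[0] = arr[0] * 2  # -> arr = [42, 8, 15, 14, 17, 94]
ans = arr[0]  # -> ans = 42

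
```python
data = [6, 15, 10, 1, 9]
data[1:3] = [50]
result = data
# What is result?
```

Trace (tracking result):
data = [6, 15, 10, 1, 9]  # -> data = [6, 15, 10, 1, 9]
data[1:3] = [50]  # -> data = [6, 50, 1, 9]
result = data  # -> result = [6, 50, 1, 9]

Answer: [6, 50, 1, 9]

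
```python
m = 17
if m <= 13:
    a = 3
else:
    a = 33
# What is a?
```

Trace (tracking a):
m = 17  # -> m = 17
if m <= 13:  # condition is False
else:
    a = 33  # -> a = 33

Answer: 33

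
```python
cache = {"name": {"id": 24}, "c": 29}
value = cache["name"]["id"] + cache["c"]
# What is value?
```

Answer: 53

Derivation:
Trace (tracking value):
cache = {'name': {'id': 24}, 'c': 29}  # -> cache = {'name': {'id': 24}, 'c': 29}
value = cache['name']['id'] + cache['c']  # -> value = 53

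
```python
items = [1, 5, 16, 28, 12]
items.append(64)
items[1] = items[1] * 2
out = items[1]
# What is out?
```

Trace (tracking out):
items = [1, 5, 16, 28, 12]  # -> items = [1, 5, 16, 28, 12]
items.append(64)  # -> items = [1, 5, 16, 28, 12, 64]
items[1] = items[1] * 2  # -> items = [1, 10, 16, 28, 12, 64]
out = items[1]  # -> out = 10

Answer: 10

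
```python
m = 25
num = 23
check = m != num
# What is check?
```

Trace (tracking check):
m = 25  # -> m = 25
num = 23  # -> num = 23
check = m != num  # -> check = True

Answer: True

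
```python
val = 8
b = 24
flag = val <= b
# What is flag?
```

Trace (tracking flag):
val = 8  # -> val = 8
b = 24  # -> b = 24
flag = val <= b  # -> flag = True

Answer: True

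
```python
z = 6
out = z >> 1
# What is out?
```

Trace (tracking out):
z = 6  # -> z = 6
out = z >> 1  # -> out = 3

Answer: 3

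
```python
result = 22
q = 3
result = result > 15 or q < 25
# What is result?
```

Trace (tracking result):
result = 22  # -> result = 22
q = 3  # -> q = 3
result = result > 15 or q < 25  # -> result = True

Answer: True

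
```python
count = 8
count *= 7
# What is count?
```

Answer: 56

Derivation:
Trace (tracking count):
count = 8  # -> count = 8
count *= 7  # -> count = 56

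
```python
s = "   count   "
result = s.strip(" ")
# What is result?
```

Answer: 'count'

Derivation:
Trace (tracking result):
s = '   count   '  # -> s = '   count   '
result = s.strip(' ')  # -> result = 'count'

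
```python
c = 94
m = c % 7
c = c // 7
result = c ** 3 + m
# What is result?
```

Answer: 2200

Derivation:
Trace (tracking result):
c = 94  # -> c = 94
m = c % 7  # -> m = 3
c = c // 7  # -> c = 13
result = c ** 3 + m  # -> result = 2200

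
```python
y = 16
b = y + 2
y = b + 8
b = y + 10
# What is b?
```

Trace (tracking b):
y = 16  # -> y = 16
b = y + 2  # -> b = 18
y = b + 8  # -> y = 26
b = y + 10  # -> b = 36

Answer: 36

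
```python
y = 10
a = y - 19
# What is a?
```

Answer: -9

Derivation:
Trace (tracking a):
y = 10  # -> y = 10
a = y - 19  # -> a = -9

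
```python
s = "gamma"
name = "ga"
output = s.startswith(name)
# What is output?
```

Trace (tracking output):
s = 'gamma'  # -> s = 'gamma'
name = 'ga'  # -> name = 'ga'
output = s.startswith(name)  # -> output = True

Answer: True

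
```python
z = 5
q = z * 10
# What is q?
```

Answer: 50

Derivation:
Trace (tracking q):
z = 5  # -> z = 5
q = z * 10  # -> q = 50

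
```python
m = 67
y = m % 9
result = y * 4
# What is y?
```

Answer: 4

Derivation:
Trace (tracking y):
m = 67  # -> m = 67
y = m % 9  # -> y = 4
result = y * 4  # -> result = 16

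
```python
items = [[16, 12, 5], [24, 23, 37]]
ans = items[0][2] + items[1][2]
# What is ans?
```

Answer: 42

Derivation:
Trace (tracking ans):
items = [[16, 12, 5], [24, 23, 37]]  # -> items = [[16, 12, 5], [24, 23, 37]]
ans = items[0][2] + items[1][2]  # -> ans = 42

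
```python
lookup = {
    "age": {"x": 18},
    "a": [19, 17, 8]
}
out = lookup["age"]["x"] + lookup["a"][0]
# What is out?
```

Trace (tracking out):
lookup = {'age': {'x': 18}, 'a': [19, 17, 8]}  # -> lookup = {'age': {'x': 18}, 'a': [19, 17, 8]}
out = lookup['age']['x'] + lookup['a'][0]  # -> out = 37

Answer: 37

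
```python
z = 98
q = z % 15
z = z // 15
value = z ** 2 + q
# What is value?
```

Answer: 44

Derivation:
Trace (tracking value):
z = 98  # -> z = 98
q = z % 15  # -> q = 8
z = z // 15  # -> z = 6
value = z ** 2 + q  # -> value = 44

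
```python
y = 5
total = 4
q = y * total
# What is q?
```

Answer: 20

Derivation:
Trace (tracking q):
y = 5  # -> y = 5
total = 4  # -> total = 4
q = y * total  # -> q = 20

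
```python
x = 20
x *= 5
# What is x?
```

Trace (tracking x):
x = 20  # -> x = 20
x *= 5  # -> x = 100

Answer: 100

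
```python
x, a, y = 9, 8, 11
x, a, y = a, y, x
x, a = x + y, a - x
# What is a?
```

Trace (tracking a):
x, a, y = (9, 8, 11)  # -> x = 9, a = 8, y = 11
x, a, y = (a, y, x)  # -> x = 8, a = 11, y = 9
x, a = (x + y, a - x)  # -> x = 17, a = 3

Answer: 3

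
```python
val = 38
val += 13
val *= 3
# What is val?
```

Answer: 153

Derivation:
Trace (tracking val):
val = 38  # -> val = 38
val += 13  # -> val = 51
val *= 3  # -> val = 153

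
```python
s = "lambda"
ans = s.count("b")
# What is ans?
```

Trace (tracking ans):
s = 'lambda'  # -> s = 'lambda'
ans = s.count('b')  # -> ans = 1

Answer: 1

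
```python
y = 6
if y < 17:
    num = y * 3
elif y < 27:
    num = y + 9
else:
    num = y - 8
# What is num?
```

Answer: 18

Derivation:
Trace (tracking num):
y = 6  # -> y = 6
if y < 17:  # condition is True
    num = y * 3  # -> num = 18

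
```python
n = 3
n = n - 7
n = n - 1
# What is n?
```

Answer: -5

Derivation:
Trace (tracking n):
n = 3  # -> n = 3
n = n - 7  # -> n = -4
n = n - 1  # -> n = -5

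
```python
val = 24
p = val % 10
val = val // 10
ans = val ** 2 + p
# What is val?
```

Trace (tracking val):
val = 24  # -> val = 24
p = val % 10  # -> p = 4
val = val // 10  # -> val = 2
ans = val ** 2 + p  # -> ans = 8

Answer: 2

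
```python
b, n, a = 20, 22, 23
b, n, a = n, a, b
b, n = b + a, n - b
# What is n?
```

Trace (tracking n):
b, n, a = (20, 22, 23)  # -> b = 20, n = 22, a = 23
b, n, a = (n, a, b)  # -> b = 22, n = 23, a = 20
b, n = (b + a, n - b)  # -> b = 42, n = 1

Answer: 1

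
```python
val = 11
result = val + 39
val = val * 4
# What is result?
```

Answer: 50

Derivation:
Trace (tracking result):
val = 11  # -> val = 11
result = val + 39  # -> result = 50
val = val * 4  # -> val = 44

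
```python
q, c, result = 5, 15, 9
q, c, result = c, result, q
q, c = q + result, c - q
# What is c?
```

Answer: -6

Derivation:
Trace (tracking c):
q, c, result = (5, 15, 9)  # -> q = 5, c = 15, result = 9
q, c, result = (c, result, q)  # -> q = 15, c = 9, result = 5
q, c = (q + result, c - q)  # -> q = 20, c = -6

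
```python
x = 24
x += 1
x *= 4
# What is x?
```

Answer: 100

Derivation:
Trace (tracking x):
x = 24  # -> x = 24
x += 1  # -> x = 25
x *= 4  # -> x = 100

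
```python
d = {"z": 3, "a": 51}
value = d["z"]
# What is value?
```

Answer: 3

Derivation:
Trace (tracking value):
d = {'z': 3, 'a': 51}  # -> d = {'z': 3, 'a': 51}
value = d['z']  # -> value = 3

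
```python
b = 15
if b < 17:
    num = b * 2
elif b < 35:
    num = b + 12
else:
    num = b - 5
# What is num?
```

Answer: 30

Derivation:
Trace (tracking num):
b = 15  # -> b = 15
if b < 17:  # condition is True
    num = b * 2  # -> num = 30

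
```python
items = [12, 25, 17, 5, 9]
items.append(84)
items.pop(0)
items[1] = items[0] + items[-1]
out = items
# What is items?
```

Answer: [25, 109, 5, 9, 84]

Derivation:
Trace (tracking items):
items = [12, 25, 17, 5, 9]  # -> items = [12, 25, 17, 5, 9]
items.append(84)  # -> items = [12, 25, 17, 5, 9, 84]
items.pop(0)  # -> items = [25, 17, 5, 9, 84]
items[1] = items[0] + items[-1]  # -> items = [25, 109, 5, 9, 84]
out = items  # -> out = [25, 109, 5, 9, 84]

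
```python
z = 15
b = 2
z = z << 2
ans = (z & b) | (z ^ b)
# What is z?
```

Trace (tracking z):
z = 15  # -> z = 15
b = 2  # -> b = 2
z = z << 2  # -> z = 60
ans = z & b | z ^ b  # -> ans = 62

Answer: 60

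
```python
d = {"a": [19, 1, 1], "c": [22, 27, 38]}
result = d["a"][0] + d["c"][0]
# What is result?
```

Trace (tracking result):
d = {'a': [19, 1, 1], 'c': [22, 27, 38]}  # -> d = {'a': [19, 1, 1], 'c': [22, 27, 38]}
result = d['a'][0] + d['c'][0]  # -> result = 41

Answer: 41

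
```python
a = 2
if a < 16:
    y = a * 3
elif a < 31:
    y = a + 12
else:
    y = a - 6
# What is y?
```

Answer: 6

Derivation:
Trace (tracking y):
a = 2  # -> a = 2
if a < 16:  # condition is True
    y = a * 3  # -> y = 6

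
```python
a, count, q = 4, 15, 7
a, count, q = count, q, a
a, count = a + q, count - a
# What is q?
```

Answer: 4

Derivation:
Trace (tracking q):
a, count, q = (4, 15, 7)  # -> a = 4, count = 15, q = 7
a, count, q = (count, q, a)  # -> a = 15, count = 7, q = 4
a, count = (a + q, count - a)  # -> a = 19, count = -8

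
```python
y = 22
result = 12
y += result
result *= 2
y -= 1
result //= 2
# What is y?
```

Trace (tracking y):
y = 22  # -> y = 22
result = 12  # -> result = 12
y += result  # -> y = 34
result *= 2  # -> result = 24
y -= 1  # -> y = 33
result //= 2  # -> result = 12

Answer: 33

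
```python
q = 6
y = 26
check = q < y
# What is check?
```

Trace (tracking check):
q = 6  # -> q = 6
y = 26  # -> y = 26
check = q < y  # -> check = True

Answer: True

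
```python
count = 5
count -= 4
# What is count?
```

Trace (tracking count):
count = 5  # -> count = 5
count -= 4  # -> count = 1

Answer: 1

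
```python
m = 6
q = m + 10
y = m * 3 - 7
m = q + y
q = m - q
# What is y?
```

Trace (tracking y):
m = 6  # -> m = 6
q = m + 10  # -> q = 16
y = m * 3 - 7  # -> y = 11
m = q + y  # -> m = 27
q = m - q  # -> q = 11

Answer: 11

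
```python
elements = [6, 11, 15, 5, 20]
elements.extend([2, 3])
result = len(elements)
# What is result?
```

Answer: 7

Derivation:
Trace (tracking result):
elements = [6, 11, 15, 5, 20]  # -> elements = [6, 11, 15, 5, 20]
elements.extend([2, 3])  # -> elements = [6, 11, 15, 5, 20, 2, 3]
result = len(elements)  # -> result = 7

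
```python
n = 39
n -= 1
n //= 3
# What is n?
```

Answer: 12

Derivation:
Trace (tracking n):
n = 39  # -> n = 39
n -= 1  # -> n = 38
n //= 3  # -> n = 12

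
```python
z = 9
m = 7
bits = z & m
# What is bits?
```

Trace (tracking bits):
z = 9  # -> z = 9
m = 7  # -> m = 7
bits = z & m  # -> bits = 1

Answer: 1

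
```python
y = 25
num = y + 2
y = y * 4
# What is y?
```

Answer: 100

Derivation:
Trace (tracking y):
y = 25  # -> y = 25
num = y + 2  # -> num = 27
y = y * 4  # -> y = 100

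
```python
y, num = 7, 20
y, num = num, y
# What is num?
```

Trace (tracking num):
y, num = (7, 20)  # -> y = 7, num = 20
y, num = (num, y)  # -> y = 20, num = 7

Answer: 7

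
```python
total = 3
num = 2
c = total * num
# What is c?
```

Answer: 6

Derivation:
Trace (tracking c):
total = 3  # -> total = 3
num = 2  # -> num = 2
c = total * num  # -> c = 6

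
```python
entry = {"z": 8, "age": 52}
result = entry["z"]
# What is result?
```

Trace (tracking result):
entry = {'z': 8, 'age': 52}  # -> entry = {'z': 8, 'age': 52}
result = entry['z']  # -> result = 8

Answer: 8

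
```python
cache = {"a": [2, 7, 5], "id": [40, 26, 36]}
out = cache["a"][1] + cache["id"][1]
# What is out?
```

Trace (tracking out):
cache = {'a': [2, 7, 5], 'id': [40, 26, 36]}  # -> cache = {'a': [2, 7, 5], 'id': [40, 26, 36]}
out = cache['a'][1] + cache['id'][1]  # -> out = 33

Answer: 33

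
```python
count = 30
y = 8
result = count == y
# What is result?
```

Trace (tracking result):
count = 30  # -> count = 30
y = 8  # -> y = 8
result = count == y  # -> result = False

Answer: False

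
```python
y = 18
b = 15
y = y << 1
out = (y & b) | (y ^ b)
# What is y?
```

Trace (tracking y):
y = 18  # -> y = 18
b = 15  # -> b = 15
y = y << 1  # -> y = 36
out = y & b | y ^ b  # -> out = 47

Answer: 36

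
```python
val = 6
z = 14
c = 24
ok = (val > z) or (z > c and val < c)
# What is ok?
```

Trace (tracking ok):
val = 6  # -> val = 6
z = 14  # -> z = 14
c = 24  # -> c = 24
ok = val > z or (z > c and val < c)  # -> ok = False

Answer: False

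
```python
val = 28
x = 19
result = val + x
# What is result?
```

Trace (tracking result):
val = 28  # -> val = 28
x = 19  # -> x = 19
result = val + x  # -> result = 47

Answer: 47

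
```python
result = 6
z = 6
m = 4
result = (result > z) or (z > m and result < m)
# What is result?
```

Answer: False

Derivation:
Trace (tracking result):
result = 6  # -> result = 6
z = 6  # -> z = 6
m = 4  # -> m = 4
result = result > z or (z > m and result < m)  # -> result = False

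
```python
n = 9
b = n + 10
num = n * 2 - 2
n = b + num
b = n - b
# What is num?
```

Answer: 16

Derivation:
Trace (tracking num):
n = 9  # -> n = 9
b = n + 10  # -> b = 19
num = n * 2 - 2  # -> num = 16
n = b + num  # -> n = 35
b = n - b  # -> b = 16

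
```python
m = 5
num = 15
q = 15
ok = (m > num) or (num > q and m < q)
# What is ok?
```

Trace (tracking ok):
m = 5  # -> m = 5
num = 15  # -> num = 15
q = 15  # -> q = 15
ok = m > num or (num > q and m < q)  # -> ok = False

Answer: False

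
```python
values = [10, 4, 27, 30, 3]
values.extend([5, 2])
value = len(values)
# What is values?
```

Answer: [10, 4, 27, 30, 3, 5, 2]

Derivation:
Trace (tracking values):
values = [10, 4, 27, 30, 3]  # -> values = [10, 4, 27, 30, 3]
values.extend([5, 2])  # -> values = [10, 4, 27, 30, 3, 5, 2]
value = len(values)  # -> value = 7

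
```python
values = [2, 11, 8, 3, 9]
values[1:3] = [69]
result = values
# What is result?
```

Trace (tracking result):
values = [2, 11, 8, 3, 9]  # -> values = [2, 11, 8, 3, 9]
values[1:3] = [69]  # -> values = [2, 69, 3, 9]
result = values  # -> result = [2, 69, 3, 9]

Answer: [2, 69, 3, 9]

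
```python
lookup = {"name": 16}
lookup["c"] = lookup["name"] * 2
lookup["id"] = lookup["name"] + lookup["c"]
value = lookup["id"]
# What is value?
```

Answer: 48

Derivation:
Trace (tracking value):
lookup = {'name': 16}  # -> lookup = {'name': 16}
lookup['c'] = lookup['name'] * 2  # -> lookup = {'name': 16, 'c': 32}
lookup['id'] = lookup['name'] + lookup['c']  # -> lookup = {'name': 16, 'c': 32, 'id': 48}
value = lookup['id']  # -> value = 48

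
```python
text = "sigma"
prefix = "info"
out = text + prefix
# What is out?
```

Answer: 'sigmainfo'

Derivation:
Trace (tracking out):
text = 'sigma'  # -> text = 'sigma'
prefix = 'info'  # -> prefix = 'info'
out = text + prefix  # -> out = 'sigmainfo'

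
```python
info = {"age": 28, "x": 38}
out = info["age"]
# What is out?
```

Trace (tracking out):
info = {'age': 28, 'x': 38}  # -> info = {'age': 28, 'x': 38}
out = info['age']  # -> out = 28

Answer: 28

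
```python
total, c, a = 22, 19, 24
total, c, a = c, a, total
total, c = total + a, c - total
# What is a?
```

Answer: 22

Derivation:
Trace (tracking a):
total, c, a = (22, 19, 24)  # -> total = 22, c = 19, a = 24
total, c, a = (c, a, total)  # -> total = 19, c = 24, a = 22
total, c = (total + a, c - total)  # -> total = 41, c = 5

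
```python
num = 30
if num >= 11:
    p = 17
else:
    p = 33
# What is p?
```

Trace (tracking p):
num = 30  # -> num = 30
if num >= 11:  # condition is True
    p = 17  # -> p = 17

Answer: 17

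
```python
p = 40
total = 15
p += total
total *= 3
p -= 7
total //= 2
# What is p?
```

Trace (tracking p):
p = 40  # -> p = 40
total = 15  # -> total = 15
p += total  # -> p = 55
total *= 3  # -> total = 45
p -= 7  # -> p = 48
total //= 2  # -> total = 22

Answer: 48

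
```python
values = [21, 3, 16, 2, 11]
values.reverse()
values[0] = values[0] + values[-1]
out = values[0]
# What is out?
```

Trace (tracking out):
values = [21, 3, 16, 2, 11]  # -> values = [21, 3, 16, 2, 11]
values.reverse()  # -> values = [11, 2, 16, 3, 21]
values[0] = values[0] + values[-1]  # -> values = [32, 2, 16, 3, 21]
out = values[0]  # -> out = 32

Answer: 32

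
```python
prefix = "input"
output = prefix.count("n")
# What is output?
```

Answer: 1

Derivation:
Trace (tracking output):
prefix = 'input'  # -> prefix = 'input'
output = prefix.count('n')  # -> output = 1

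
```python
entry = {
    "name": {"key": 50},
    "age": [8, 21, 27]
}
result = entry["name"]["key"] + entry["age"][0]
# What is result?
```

Trace (tracking result):
entry = {'name': {'key': 50}, 'age': [8, 21, 27]}  # -> entry = {'name': {'key': 50}, 'age': [8, 21, 27]}
result = entry['name']['key'] + entry['age'][0]  # -> result = 58

Answer: 58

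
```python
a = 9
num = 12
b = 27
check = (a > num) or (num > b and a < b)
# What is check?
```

Answer: False

Derivation:
Trace (tracking check):
a = 9  # -> a = 9
num = 12  # -> num = 12
b = 27  # -> b = 27
check = a > num or (num > b and a < b)  # -> check = False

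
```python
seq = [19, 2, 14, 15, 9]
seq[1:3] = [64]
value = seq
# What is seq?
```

Trace (tracking seq):
seq = [19, 2, 14, 15, 9]  # -> seq = [19, 2, 14, 15, 9]
seq[1:3] = [64]  # -> seq = [19, 64, 15, 9]
value = seq  # -> value = [19, 64, 15, 9]

Answer: [19, 64, 15, 9]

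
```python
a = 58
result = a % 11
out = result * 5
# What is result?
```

Trace (tracking result):
a = 58  # -> a = 58
result = a % 11  # -> result = 3
out = result * 5  # -> out = 15

Answer: 3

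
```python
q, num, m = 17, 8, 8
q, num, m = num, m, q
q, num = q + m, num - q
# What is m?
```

Trace (tracking m):
q, num, m = (17, 8, 8)  # -> q = 17, num = 8, m = 8
q, num, m = (num, m, q)  # -> q = 8, num = 8, m = 17
q, num = (q + m, num - q)  # -> q = 25, num = 0

Answer: 17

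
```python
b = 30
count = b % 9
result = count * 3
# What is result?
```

Answer: 9

Derivation:
Trace (tracking result):
b = 30  # -> b = 30
count = b % 9  # -> count = 3
result = count * 3  # -> result = 9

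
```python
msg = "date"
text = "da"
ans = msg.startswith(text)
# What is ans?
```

Answer: True

Derivation:
Trace (tracking ans):
msg = 'date'  # -> msg = 'date'
text = 'da'  # -> text = 'da'
ans = msg.startswith(text)  # -> ans = True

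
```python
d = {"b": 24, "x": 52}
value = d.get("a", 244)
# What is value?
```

Answer: 244

Derivation:
Trace (tracking value):
d = {'b': 24, 'x': 52}  # -> d = {'b': 24, 'x': 52}
value = d.get('a', 244)  # -> value = 244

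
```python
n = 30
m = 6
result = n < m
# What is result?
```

Trace (tracking result):
n = 30  # -> n = 30
m = 6  # -> m = 6
result = n < m  # -> result = False

Answer: False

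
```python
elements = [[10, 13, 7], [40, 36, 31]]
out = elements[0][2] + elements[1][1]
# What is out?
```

Trace (tracking out):
elements = [[10, 13, 7], [40, 36, 31]]  # -> elements = [[10, 13, 7], [40, 36, 31]]
out = elements[0][2] + elements[1][1]  # -> out = 43

Answer: 43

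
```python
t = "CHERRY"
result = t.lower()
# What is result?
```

Answer: 'cherry'

Derivation:
Trace (tracking result):
t = 'CHERRY'  # -> t = 'CHERRY'
result = t.lower()  # -> result = 'cherry'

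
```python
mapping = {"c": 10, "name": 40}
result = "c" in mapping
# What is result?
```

Answer: True

Derivation:
Trace (tracking result):
mapping = {'c': 10, 'name': 40}  # -> mapping = {'c': 10, 'name': 40}
result = 'c' in mapping  # -> result = True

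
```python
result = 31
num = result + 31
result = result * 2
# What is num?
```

Trace (tracking num):
result = 31  # -> result = 31
num = result + 31  # -> num = 62
result = result * 2  # -> result = 62

Answer: 62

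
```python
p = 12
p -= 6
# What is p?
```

Trace (tracking p):
p = 12  # -> p = 12
p -= 6  # -> p = 6

Answer: 6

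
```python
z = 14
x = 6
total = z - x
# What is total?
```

Answer: 8

Derivation:
Trace (tracking total):
z = 14  # -> z = 14
x = 6  # -> x = 6
total = z - x  # -> total = 8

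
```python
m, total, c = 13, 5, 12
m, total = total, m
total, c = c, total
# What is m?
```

Trace (tracking m):
m, total, c = (13, 5, 12)  # -> m = 13, total = 5, c = 12
m, total = (total, m)  # -> m = 5, total = 13
total, c = (c, total)  # -> total = 12, c = 13

Answer: 5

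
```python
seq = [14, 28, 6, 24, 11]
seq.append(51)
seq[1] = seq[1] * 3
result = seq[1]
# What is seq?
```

Trace (tracking seq):
seq = [14, 28, 6, 24, 11]  # -> seq = [14, 28, 6, 24, 11]
seq.append(51)  # -> seq = [14, 28, 6, 24, 11, 51]
seq[1] = seq[1] * 3  # -> seq = [14, 84, 6, 24, 11, 51]
result = seq[1]  # -> result = 84

Answer: [14, 84, 6, 24, 11, 51]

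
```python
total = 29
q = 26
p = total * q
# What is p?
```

Answer: 754

Derivation:
Trace (tracking p):
total = 29  # -> total = 29
q = 26  # -> q = 26
p = total * q  # -> p = 754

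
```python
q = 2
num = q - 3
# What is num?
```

Trace (tracking num):
q = 2  # -> q = 2
num = q - 3  # -> num = -1

Answer: -1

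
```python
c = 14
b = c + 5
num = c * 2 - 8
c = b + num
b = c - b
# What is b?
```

Trace (tracking b):
c = 14  # -> c = 14
b = c + 5  # -> b = 19
num = c * 2 - 8  # -> num = 20
c = b + num  # -> c = 39
b = c - b  # -> b = 20

Answer: 20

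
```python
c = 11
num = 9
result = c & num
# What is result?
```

Answer: 9

Derivation:
Trace (tracking result):
c = 11  # -> c = 11
num = 9  # -> num = 9
result = c & num  # -> result = 9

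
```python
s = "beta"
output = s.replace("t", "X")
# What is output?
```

Answer: 'beXa'

Derivation:
Trace (tracking output):
s = 'beta'  # -> s = 'beta'
output = s.replace('t', 'X')  # -> output = 'beXa'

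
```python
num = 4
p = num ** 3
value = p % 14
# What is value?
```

Trace (tracking value):
num = 4  # -> num = 4
p = num ** 3  # -> p = 64
value = p % 14  # -> value = 8

Answer: 8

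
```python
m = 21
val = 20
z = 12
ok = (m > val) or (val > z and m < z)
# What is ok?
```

Trace (tracking ok):
m = 21  # -> m = 21
val = 20  # -> val = 20
z = 12  # -> z = 12
ok = m > val or (val > z and m < z)  # -> ok = True

Answer: True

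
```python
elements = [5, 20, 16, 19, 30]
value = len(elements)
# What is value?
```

Trace (tracking value):
elements = [5, 20, 16, 19, 30]  # -> elements = [5, 20, 16, 19, 30]
value = len(elements)  # -> value = 5

Answer: 5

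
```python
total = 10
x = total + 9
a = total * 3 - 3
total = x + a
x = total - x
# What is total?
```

Trace (tracking total):
total = 10  # -> total = 10
x = total + 9  # -> x = 19
a = total * 3 - 3  # -> a = 27
total = x + a  # -> total = 46
x = total - x  # -> x = 27

Answer: 46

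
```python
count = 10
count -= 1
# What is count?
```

Answer: 9

Derivation:
Trace (tracking count):
count = 10  # -> count = 10
count -= 1  # -> count = 9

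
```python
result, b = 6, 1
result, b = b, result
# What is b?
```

Answer: 6

Derivation:
Trace (tracking b):
result, b = (6, 1)  # -> result = 6, b = 1
result, b = (b, result)  # -> result = 1, b = 6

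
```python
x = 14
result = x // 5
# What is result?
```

Trace (tracking result):
x = 14  # -> x = 14
result = x // 5  # -> result = 2

Answer: 2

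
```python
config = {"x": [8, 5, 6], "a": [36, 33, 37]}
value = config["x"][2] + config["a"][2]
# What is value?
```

Trace (tracking value):
config = {'x': [8, 5, 6], 'a': [36, 33, 37]}  # -> config = {'x': [8, 5, 6], 'a': [36, 33, 37]}
value = config['x'][2] + config['a'][2]  # -> value = 43

Answer: 43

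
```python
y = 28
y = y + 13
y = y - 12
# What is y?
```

Trace (tracking y):
y = 28  # -> y = 28
y = y + 13  # -> y = 41
y = y - 12  # -> y = 29

Answer: 29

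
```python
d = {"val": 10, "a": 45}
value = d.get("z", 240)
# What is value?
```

Answer: 240

Derivation:
Trace (tracking value):
d = {'val': 10, 'a': 45}  # -> d = {'val': 10, 'a': 45}
value = d.get('z', 240)  # -> value = 240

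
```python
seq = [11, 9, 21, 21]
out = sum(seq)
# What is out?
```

Answer: 62

Derivation:
Trace (tracking out):
seq = [11, 9, 21, 21]  # -> seq = [11, 9, 21, 21]
out = sum(seq)  # -> out = 62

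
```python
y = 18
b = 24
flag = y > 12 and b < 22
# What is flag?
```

Trace (tracking flag):
y = 18  # -> y = 18
b = 24  # -> b = 24
flag = y > 12 and b < 22  # -> flag = False

Answer: False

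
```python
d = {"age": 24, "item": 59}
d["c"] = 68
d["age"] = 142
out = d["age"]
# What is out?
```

Trace (tracking out):
d = {'age': 24, 'item': 59}  # -> d = {'age': 24, 'item': 59}
d['c'] = 68  # -> d = {'age': 24, 'item': 59, 'c': 68}
d['age'] = 142  # -> d = {'age': 142, 'item': 59, 'c': 68}
out = d['age']  # -> out = 142

Answer: 142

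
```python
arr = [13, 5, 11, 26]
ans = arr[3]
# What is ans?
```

Trace (tracking ans):
arr = [13, 5, 11, 26]  # -> arr = [13, 5, 11, 26]
ans = arr[3]  # -> ans = 26

Answer: 26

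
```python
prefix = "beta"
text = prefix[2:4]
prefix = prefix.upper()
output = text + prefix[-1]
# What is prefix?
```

Trace (tracking prefix):
prefix = 'beta'  # -> prefix = 'beta'
text = prefix[2:4]  # -> text = 'ta'
prefix = prefix.upper()  # -> prefix = 'BETA'
output = text + prefix[-1]  # -> output = 'taA'

Answer: 'BETA'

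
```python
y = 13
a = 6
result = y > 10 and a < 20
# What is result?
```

Trace (tracking result):
y = 13  # -> y = 13
a = 6  # -> a = 6
result = y > 10 and a < 20  # -> result = True

Answer: True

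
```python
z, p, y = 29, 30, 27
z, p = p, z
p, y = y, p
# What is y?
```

Answer: 29

Derivation:
Trace (tracking y):
z, p, y = (29, 30, 27)  # -> z = 29, p = 30, y = 27
z, p = (p, z)  # -> z = 30, p = 29
p, y = (y, p)  # -> p = 27, y = 29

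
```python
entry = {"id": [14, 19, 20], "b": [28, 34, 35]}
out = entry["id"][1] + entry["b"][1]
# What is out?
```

Trace (tracking out):
entry = {'id': [14, 19, 20], 'b': [28, 34, 35]}  # -> entry = {'id': [14, 19, 20], 'b': [28, 34, 35]}
out = entry['id'][1] + entry['b'][1]  # -> out = 53

Answer: 53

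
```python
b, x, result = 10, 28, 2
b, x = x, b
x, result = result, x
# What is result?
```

Trace (tracking result):
b, x, result = (10, 28, 2)  # -> b = 10, x = 28, result = 2
b, x = (x, b)  # -> b = 28, x = 10
x, result = (result, x)  # -> x = 2, result = 10

Answer: 10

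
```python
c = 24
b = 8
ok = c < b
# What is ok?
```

Answer: False

Derivation:
Trace (tracking ok):
c = 24  # -> c = 24
b = 8  # -> b = 8
ok = c < b  # -> ok = False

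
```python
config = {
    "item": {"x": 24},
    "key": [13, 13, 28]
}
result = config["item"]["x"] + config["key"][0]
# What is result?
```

Trace (tracking result):
config = {'item': {'x': 24}, 'key': [13, 13, 28]}  # -> config = {'item': {'x': 24}, 'key': [13, 13, 28]}
result = config['item']['x'] + config['key'][0]  # -> result = 37

Answer: 37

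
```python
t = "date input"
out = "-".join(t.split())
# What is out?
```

Trace (tracking out):
t = 'date input'  # -> t = 'date input'
out = '-'.join(t.split())  # -> out = 'date-input'

Answer: 'date-input'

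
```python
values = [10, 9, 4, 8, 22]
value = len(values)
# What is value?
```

Answer: 5

Derivation:
Trace (tracking value):
values = [10, 9, 4, 8, 22]  # -> values = [10, 9, 4, 8, 22]
value = len(values)  # -> value = 5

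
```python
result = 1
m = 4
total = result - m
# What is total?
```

Trace (tracking total):
result = 1  # -> result = 1
m = 4  # -> m = 4
total = result - m  # -> total = -3

Answer: -3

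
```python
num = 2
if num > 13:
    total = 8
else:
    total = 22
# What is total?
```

Trace (tracking total):
num = 2  # -> num = 2
if num > 13:  # condition is False
else:
    total = 22  # -> total = 22

Answer: 22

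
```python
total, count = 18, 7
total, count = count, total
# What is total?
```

Answer: 7

Derivation:
Trace (tracking total):
total, count = (18, 7)  # -> total = 18, count = 7
total, count = (count, total)  # -> total = 7, count = 18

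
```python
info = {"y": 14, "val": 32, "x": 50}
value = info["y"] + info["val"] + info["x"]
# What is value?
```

Answer: 96

Derivation:
Trace (tracking value):
info = {'y': 14, 'val': 32, 'x': 50}  # -> info = {'y': 14, 'val': 32, 'x': 50}
value = info['y'] + info['val'] + info['x']  # -> value = 96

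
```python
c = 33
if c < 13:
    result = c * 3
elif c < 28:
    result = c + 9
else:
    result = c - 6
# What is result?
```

Trace (tracking result):
c = 33  # -> c = 33
if c < 13:  # condition is False
elif c < 28:  # condition is False
else:
    result = c - 6  # -> result = 27

Answer: 27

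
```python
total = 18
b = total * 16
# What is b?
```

Answer: 288

Derivation:
Trace (tracking b):
total = 18  # -> total = 18
b = total * 16  # -> b = 288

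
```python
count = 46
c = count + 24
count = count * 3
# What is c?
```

Trace (tracking c):
count = 46  # -> count = 46
c = count + 24  # -> c = 70
count = count * 3  # -> count = 138

Answer: 70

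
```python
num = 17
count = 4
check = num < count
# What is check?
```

Trace (tracking check):
num = 17  # -> num = 17
count = 4  # -> count = 4
check = num < count  # -> check = False

Answer: False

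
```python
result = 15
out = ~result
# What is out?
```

Trace (tracking out):
result = 15  # -> result = 15
out = ~result  # -> out = -16

Answer: -16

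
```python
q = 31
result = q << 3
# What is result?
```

Answer: 248

Derivation:
Trace (tracking result):
q = 31  # -> q = 31
result = q << 3  # -> result = 248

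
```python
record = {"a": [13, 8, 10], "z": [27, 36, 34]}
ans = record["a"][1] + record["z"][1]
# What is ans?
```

Answer: 44

Derivation:
Trace (tracking ans):
record = {'a': [13, 8, 10], 'z': [27, 36, 34]}  # -> record = {'a': [13, 8, 10], 'z': [27, 36, 34]}
ans = record['a'][1] + record['z'][1]  # -> ans = 44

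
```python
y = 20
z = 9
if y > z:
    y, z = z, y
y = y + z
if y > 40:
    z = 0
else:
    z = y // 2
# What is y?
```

Answer: 29

Derivation:
Trace (tracking y):
y = 20  # -> y = 20
z = 9  # -> z = 9
if y > z:  # condition is True
    y, z = (z, y)  # -> y = 9, z = 20
y = y + z  # -> y = 29
if y > 40:  # condition is False
else:
    z = y // 2  # -> z = 14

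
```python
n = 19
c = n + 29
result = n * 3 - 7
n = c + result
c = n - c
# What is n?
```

Trace (tracking n):
n = 19  # -> n = 19
c = n + 29  # -> c = 48
result = n * 3 - 7  # -> result = 50
n = c + result  # -> n = 98
c = n - c  # -> c = 50

Answer: 98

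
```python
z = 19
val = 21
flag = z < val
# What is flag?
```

Trace (tracking flag):
z = 19  # -> z = 19
val = 21  # -> val = 21
flag = z < val  # -> flag = True

Answer: True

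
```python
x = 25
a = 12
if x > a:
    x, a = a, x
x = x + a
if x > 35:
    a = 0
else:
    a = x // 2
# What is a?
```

Trace (tracking a):
x = 25  # -> x = 25
a = 12  # -> a = 12
if x > a:  # condition is True
    x, a = (a, x)  # -> x = 12, a = 25
x = x + a  # -> x = 37
if x > 35:  # condition is True
    a = 0  # -> a = 0

Answer: 0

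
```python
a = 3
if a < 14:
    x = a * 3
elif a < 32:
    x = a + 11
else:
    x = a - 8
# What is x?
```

Answer: 9

Derivation:
Trace (tracking x):
a = 3  # -> a = 3
if a < 14:  # condition is True
    x = a * 3  # -> x = 9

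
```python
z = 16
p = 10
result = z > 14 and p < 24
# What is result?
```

Answer: True

Derivation:
Trace (tracking result):
z = 16  # -> z = 16
p = 10  # -> p = 10
result = z > 14 and p < 24  # -> result = True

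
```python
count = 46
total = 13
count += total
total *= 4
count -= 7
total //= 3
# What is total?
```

Answer: 17

Derivation:
Trace (tracking total):
count = 46  # -> count = 46
total = 13  # -> total = 13
count += total  # -> count = 59
total *= 4  # -> total = 52
count -= 7  # -> count = 52
total //= 3  # -> total = 17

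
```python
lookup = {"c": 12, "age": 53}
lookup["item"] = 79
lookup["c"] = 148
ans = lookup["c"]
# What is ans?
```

Trace (tracking ans):
lookup = {'c': 12, 'age': 53}  # -> lookup = {'c': 12, 'age': 53}
lookup['item'] = 79  # -> lookup = {'c': 12, 'age': 53, 'item': 79}
lookup['c'] = 148  # -> lookup = {'c': 148, 'age': 53, 'item': 79}
ans = lookup['c']  # -> ans = 148

Answer: 148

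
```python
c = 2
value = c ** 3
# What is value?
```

Answer: 8

Derivation:
Trace (tracking value):
c = 2  # -> c = 2
value = c ** 3  # -> value = 8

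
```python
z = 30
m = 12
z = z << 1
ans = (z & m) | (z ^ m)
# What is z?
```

Answer: 60

Derivation:
Trace (tracking z):
z = 30  # -> z = 30
m = 12  # -> m = 12
z = z << 1  # -> z = 60
ans = z & m | z ^ m  # -> ans = 60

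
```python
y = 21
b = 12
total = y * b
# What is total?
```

Trace (tracking total):
y = 21  # -> y = 21
b = 12  # -> b = 12
total = y * b  # -> total = 252

Answer: 252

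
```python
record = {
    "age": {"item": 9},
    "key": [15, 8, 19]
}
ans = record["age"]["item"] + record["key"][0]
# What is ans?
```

Trace (tracking ans):
record = {'age': {'item': 9}, 'key': [15, 8, 19]}  # -> record = {'age': {'item': 9}, 'key': [15, 8, 19]}
ans = record['age']['item'] + record['key'][0]  # -> ans = 24

Answer: 24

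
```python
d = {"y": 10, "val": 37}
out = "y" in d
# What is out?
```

Trace (tracking out):
d = {'y': 10, 'val': 37}  # -> d = {'y': 10, 'val': 37}
out = 'y' in d  # -> out = True

Answer: True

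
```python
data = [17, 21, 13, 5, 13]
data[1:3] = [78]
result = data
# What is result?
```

Trace (tracking result):
data = [17, 21, 13, 5, 13]  # -> data = [17, 21, 13, 5, 13]
data[1:3] = [78]  # -> data = [17, 78, 5, 13]
result = data  # -> result = [17, 78, 5, 13]

Answer: [17, 78, 5, 13]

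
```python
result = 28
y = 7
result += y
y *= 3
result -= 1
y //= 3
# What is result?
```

Answer: 34

Derivation:
Trace (tracking result):
result = 28  # -> result = 28
y = 7  # -> y = 7
result += y  # -> result = 35
y *= 3  # -> y = 21
result -= 1  # -> result = 34
y //= 3  # -> y = 7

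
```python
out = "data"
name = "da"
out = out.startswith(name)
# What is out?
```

Trace (tracking out):
out = 'data'  # -> out = 'data'
name = 'da'  # -> name = 'da'
out = out.startswith(name)  # -> out = True

Answer: True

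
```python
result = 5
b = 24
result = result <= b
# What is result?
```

Answer: True

Derivation:
Trace (tracking result):
result = 5  # -> result = 5
b = 24  # -> b = 24
result = result <= b  # -> result = True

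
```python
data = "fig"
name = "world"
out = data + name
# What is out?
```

Trace (tracking out):
data = 'fig'  # -> data = 'fig'
name = 'world'  # -> name = 'world'
out = data + name  # -> out = 'figworld'

Answer: 'figworld'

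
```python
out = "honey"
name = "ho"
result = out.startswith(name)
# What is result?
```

Answer: True

Derivation:
Trace (tracking result):
out = 'honey'  # -> out = 'honey'
name = 'ho'  # -> name = 'ho'
result = out.startswith(name)  # -> result = True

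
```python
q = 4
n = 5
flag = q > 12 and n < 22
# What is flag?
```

Trace (tracking flag):
q = 4  # -> q = 4
n = 5  # -> n = 5
flag = q > 12 and n < 22  # -> flag = False

Answer: False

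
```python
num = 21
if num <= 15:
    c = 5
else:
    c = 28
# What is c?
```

Answer: 28

Derivation:
Trace (tracking c):
num = 21  # -> num = 21
if num <= 15:  # condition is False
else:
    c = 28  # -> c = 28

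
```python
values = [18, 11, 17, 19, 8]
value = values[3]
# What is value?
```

Trace (tracking value):
values = [18, 11, 17, 19, 8]  # -> values = [18, 11, 17, 19, 8]
value = values[3]  # -> value = 19

Answer: 19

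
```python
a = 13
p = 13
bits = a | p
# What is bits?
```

Trace (tracking bits):
a = 13  # -> a = 13
p = 13  # -> p = 13
bits = a | p  # -> bits = 13

Answer: 13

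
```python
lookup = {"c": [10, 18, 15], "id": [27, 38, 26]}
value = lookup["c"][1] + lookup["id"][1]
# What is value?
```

Trace (tracking value):
lookup = {'c': [10, 18, 15], 'id': [27, 38, 26]}  # -> lookup = {'c': [10, 18, 15], 'id': [27, 38, 26]}
value = lookup['c'][1] + lookup['id'][1]  # -> value = 56

Answer: 56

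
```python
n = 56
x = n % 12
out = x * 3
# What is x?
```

Answer: 8

Derivation:
Trace (tracking x):
n = 56  # -> n = 56
x = n % 12  # -> x = 8
out = x * 3  # -> out = 24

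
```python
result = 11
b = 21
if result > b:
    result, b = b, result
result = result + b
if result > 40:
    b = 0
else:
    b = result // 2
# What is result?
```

Answer: 32

Derivation:
Trace (tracking result):
result = 11  # -> result = 11
b = 21  # -> b = 21
if result > b:  # condition is False
result = result + b  # -> result = 32
if result > 40:  # condition is False
else:
    b = result // 2  # -> b = 16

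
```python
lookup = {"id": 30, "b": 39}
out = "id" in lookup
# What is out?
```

Trace (tracking out):
lookup = {'id': 30, 'b': 39}  # -> lookup = {'id': 30, 'b': 39}
out = 'id' in lookup  # -> out = True

Answer: True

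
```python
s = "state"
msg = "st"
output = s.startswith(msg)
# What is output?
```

Trace (tracking output):
s = 'state'  # -> s = 'state'
msg = 'st'  # -> msg = 'st'
output = s.startswith(msg)  # -> output = True

Answer: True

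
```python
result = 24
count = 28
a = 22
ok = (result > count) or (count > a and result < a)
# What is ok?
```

Trace (tracking ok):
result = 24  # -> result = 24
count = 28  # -> count = 28
a = 22  # -> a = 22
ok = result > count or (count > a and result < a)  # -> ok = False

Answer: False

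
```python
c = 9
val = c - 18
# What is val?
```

Answer: -9

Derivation:
Trace (tracking val):
c = 9  # -> c = 9
val = c - 18  # -> val = -9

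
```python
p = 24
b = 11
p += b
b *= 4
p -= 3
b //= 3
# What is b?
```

Answer: 14

Derivation:
Trace (tracking b):
p = 24  # -> p = 24
b = 11  # -> b = 11
p += b  # -> p = 35
b *= 4  # -> b = 44
p -= 3  # -> p = 32
b //= 3  # -> b = 14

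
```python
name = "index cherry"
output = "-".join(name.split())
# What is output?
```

Answer: 'index-cherry'

Derivation:
Trace (tracking output):
name = 'index cherry'  # -> name = 'index cherry'
output = '-'.join(name.split())  # -> output = 'index-cherry'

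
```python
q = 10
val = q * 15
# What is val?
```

Answer: 150

Derivation:
Trace (tracking val):
q = 10  # -> q = 10
val = q * 15  # -> val = 150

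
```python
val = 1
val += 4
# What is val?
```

Answer: 5

Derivation:
Trace (tracking val):
val = 1  # -> val = 1
val += 4  # -> val = 5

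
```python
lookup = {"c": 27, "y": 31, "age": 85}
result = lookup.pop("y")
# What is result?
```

Trace (tracking result):
lookup = {'c': 27, 'y': 31, 'age': 85}  # -> lookup = {'c': 27, 'y': 31, 'age': 85}
result = lookup.pop('y')  # -> result = 31

Answer: 31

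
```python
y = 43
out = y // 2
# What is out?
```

Trace (tracking out):
y = 43  # -> y = 43
out = y // 2  # -> out = 21

Answer: 21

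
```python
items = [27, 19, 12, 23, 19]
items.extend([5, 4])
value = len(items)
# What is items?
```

Answer: [27, 19, 12, 23, 19, 5, 4]

Derivation:
Trace (tracking items):
items = [27, 19, 12, 23, 19]  # -> items = [27, 19, 12, 23, 19]
items.extend([5, 4])  # -> items = [27, 19, 12, 23, 19, 5, 4]
value = len(items)  # -> value = 7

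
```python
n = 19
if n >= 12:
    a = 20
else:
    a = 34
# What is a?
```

Trace (tracking a):
n = 19  # -> n = 19
if n >= 12:  # condition is True
    a = 20  # -> a = 20

Answer: 20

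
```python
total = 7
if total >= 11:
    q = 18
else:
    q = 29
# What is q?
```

Answer: 29

Derivation:
Trace (tracking q):
total = 7  # -> total = 7
if total >= 11:  # condition is False
else:
    q = 29  # -> q = 29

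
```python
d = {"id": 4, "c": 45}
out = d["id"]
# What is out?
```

Answer: 4

Derivation:
Trace (tracking out):
d = {'id': 4, 'c': 45}  # -> d = {'id': 4, 'c': 45}
out = d['id']  # -> out = 4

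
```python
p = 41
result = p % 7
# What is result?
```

Answer: 6

Derivation:
Trace (tracking result):
p = 41  # -> p = 41
result = p % 7  # -> result = 6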